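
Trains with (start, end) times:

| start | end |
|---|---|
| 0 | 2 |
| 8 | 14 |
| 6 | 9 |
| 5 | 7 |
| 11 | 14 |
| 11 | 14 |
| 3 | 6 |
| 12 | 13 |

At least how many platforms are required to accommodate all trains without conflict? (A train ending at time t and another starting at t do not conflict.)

4

Count concurrent intervals with a sweep; the peak is the room count.
Events (time:±→running): 0:+→1 2:-→0 3:+→1 5:+→2 6:-→1 6:+→2 7:-→1 8:+→2 9:-→1 11:+→2 11:+→3 12:+→4 … peak 4.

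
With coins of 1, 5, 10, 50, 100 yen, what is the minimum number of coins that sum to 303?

Greedy: take as many of the largest coin as possible, then repeat with the remainder.
303 − 3×100→3 − 3×1→0
Total coins = 3 + 3 = 6

6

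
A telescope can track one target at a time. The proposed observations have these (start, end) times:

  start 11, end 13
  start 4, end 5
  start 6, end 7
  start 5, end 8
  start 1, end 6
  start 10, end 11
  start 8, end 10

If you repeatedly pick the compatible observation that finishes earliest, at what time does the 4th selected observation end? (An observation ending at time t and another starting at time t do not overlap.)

11

By end time: (4,5), (1,6), (6,7), (5,8), (8,10), (10,11), (11,13).
Pick (4,5); next start ≥ 5 → (6,7); next start ≥ 7 → (8,10); next start ≥ 10 → (10,11); next start ≥ 11 → (11,13).
Selected: (4,5) (6,7) (8,10) (10,11) (11,13)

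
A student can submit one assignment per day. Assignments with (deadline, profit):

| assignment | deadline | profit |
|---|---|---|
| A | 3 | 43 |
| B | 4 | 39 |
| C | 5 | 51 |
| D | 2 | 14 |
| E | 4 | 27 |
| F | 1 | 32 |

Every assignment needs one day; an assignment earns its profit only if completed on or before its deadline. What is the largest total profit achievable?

Sort by profit descending; place each in the latest free slot ≤ its deadline.
By profit: C(d5,51), A(d3,43), B(d4,39), F(d1,32), E(d4,27), D(d2,14)
C→slot 5; A→slot 3; B→slot 4; F→slot 1; E→slot 2; D skipped.
Profit = 32 + 27 + 43 + 39 + 51 = 192

192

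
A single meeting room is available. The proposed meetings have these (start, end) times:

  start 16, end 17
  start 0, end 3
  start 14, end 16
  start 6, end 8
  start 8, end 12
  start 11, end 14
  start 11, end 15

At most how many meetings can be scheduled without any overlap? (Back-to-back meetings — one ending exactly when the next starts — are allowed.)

Sort by end time and greedily take each interval whose start is ≥ the last chosen end.
By end time: (0,3), (6,8), (8,12), (11,14), (11,15), (14,16), (16,17).
Pick (0,3); next start ≥ 3 → (6,8); next start ≥ 8 → (8,12); next start ≥ 12 → (14,16); next start ≥ 16 → (16,17).
Selected 5 meetings.

5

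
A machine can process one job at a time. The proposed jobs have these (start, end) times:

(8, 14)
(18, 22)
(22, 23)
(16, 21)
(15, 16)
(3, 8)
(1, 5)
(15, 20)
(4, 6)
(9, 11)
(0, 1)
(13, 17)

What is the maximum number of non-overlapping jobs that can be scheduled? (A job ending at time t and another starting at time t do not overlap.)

Order by finish time; keep every interval that doesn't clash with the previous kept one.
By end time: (0,1), (1,5), (4,6), (3,8), (9,11), (8,14), (15,16), (13,17), (15,20), (16,21), (18,22), (22,23).
Pick (0,1); next start ≥ 1 → (1,5); next start ≥ 5 → (9,11); next start ≥ 11 → (15,16); next start ≥ 16 → (16,21); next start ≥ 21 → (22,23).
Selected 6 jobs.

6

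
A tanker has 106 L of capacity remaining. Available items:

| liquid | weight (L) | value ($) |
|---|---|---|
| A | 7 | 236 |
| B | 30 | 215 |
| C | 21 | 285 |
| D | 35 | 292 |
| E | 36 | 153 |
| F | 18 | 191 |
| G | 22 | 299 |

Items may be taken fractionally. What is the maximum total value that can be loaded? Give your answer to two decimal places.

1324.50

Order: A (236/7=33.71) > G (299/22=13.59) > C (285/21=13.57) > F (191/18=10.61) > D (292/35=8.34) > B (215/30=7.17) > E (153/36=4.25)
Fill: take A (7 @ 236) → take G (22 @ 299) → take C (21 @ 285) → take F (18 @ 191) → take D (35 @ 292) → take 3/30 of B → 21.50; 106/106 used.
Total value = 1324.50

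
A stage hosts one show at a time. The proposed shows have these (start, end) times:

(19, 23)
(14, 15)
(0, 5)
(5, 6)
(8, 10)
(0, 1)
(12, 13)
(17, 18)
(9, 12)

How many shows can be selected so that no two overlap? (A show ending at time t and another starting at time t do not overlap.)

7

Greedy by earliest finish: after sorting by end time, pick each interval compatible with the last pick.
By end time: (0,1), (0,5), (5,6), (8,10), (9,12), (12,13), (14,15), (17,18), (19,23).
Pick (0,1); next start ≥ 1 → (5,6); next start ≥ 6 → (8,10); next start ≥ 10 → (12,13); next start ≥ 13 → (14,15); next start ≥ 15 → (17,18); next start ≥ 18 → (19,23).
Selected 7 shows.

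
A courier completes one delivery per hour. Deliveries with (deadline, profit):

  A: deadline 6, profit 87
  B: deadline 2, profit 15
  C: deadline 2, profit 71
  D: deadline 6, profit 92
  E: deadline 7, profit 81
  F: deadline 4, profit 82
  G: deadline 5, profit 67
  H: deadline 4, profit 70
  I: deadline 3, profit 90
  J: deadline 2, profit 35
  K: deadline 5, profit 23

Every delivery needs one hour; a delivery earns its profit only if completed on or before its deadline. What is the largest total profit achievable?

573

By profit: D(d6,92), I(d3,90), A(d6,87), F(d4,82), E(d7,81), C(d2,71), H(d4,70), G(d5,67), J(d2,35), K(d5,23), B(d2,15)
D→slot 6; I→slot 3; A→slot 5; F→slot 4; E→slot 7; C→slot 2; H→slot 1; G skipped; J skipped; K skipped; B skipped.
Profit = 70 + 71 + 90 + 82 + 87 + 92 + 81 = 573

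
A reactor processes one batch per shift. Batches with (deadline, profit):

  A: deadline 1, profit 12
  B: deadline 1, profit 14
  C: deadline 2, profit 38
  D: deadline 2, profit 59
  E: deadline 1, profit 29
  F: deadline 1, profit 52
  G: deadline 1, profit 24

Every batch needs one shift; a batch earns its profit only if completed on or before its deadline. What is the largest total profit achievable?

By profit: D(d2,59), F(d1,52), C(d2,38), E(d1,29), G(d1,24), B(d1,14), A(d1,12)
D→slot 2; F→slot 1; C skipped; E skipped; G skipped; B skipped; A skipped.
Profit = 52 + 59 = 111

111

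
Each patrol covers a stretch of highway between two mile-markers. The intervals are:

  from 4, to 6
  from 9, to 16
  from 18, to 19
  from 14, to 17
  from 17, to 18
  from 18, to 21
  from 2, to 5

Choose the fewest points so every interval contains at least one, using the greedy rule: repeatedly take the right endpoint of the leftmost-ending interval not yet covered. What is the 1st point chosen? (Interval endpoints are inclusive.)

5

Sorted: [2,5] [4,6] [9,16] [14,17] [17,18] [18,19] [18,21]
{[2,5],[4,6]} hit by 5; {[9,16],[14,17]} hit by 16; {[17,18],[18,19],[18,21]} hit by 18.
Points: 5, 16, 18 (3 total).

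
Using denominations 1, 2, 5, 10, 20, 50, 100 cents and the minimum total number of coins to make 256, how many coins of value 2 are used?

0

256 − 2×100→56 − 1×50→6 − 1×5→1 − 1×1→0
Count of 2: 0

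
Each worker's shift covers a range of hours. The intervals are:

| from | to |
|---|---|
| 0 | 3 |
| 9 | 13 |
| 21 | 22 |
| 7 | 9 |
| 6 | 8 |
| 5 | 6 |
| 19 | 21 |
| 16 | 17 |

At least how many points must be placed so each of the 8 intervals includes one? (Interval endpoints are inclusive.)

5

Process intervals by earliest right end; each time one isn't hit yet, stab at its right endpoint.
By right end: [0,3]  [5,6]  [6,8]  [7,9]  [9,13]  [16,17]  [19,21]  [21,22]
[0,3] uncovered → point at 3; [5,6] uncovered → point at 6; [7,9] uncovered → point at 9; [16,17] uncovered → point at 17; [19,21] uncovered → point at 21.
Points: 3, 6, 9, 17, 21 (5 total).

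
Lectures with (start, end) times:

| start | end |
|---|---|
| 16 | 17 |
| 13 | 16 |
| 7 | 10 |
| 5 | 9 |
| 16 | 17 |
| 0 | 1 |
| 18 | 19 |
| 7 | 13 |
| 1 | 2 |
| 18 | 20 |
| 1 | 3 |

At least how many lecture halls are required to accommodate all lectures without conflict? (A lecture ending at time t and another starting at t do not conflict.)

Events (time:±→running): 0:+→1 1:-→0 1:+→1 1:+→2 2:-→1 3:-→0 5:+→1 7:+→2 7:+→3 … peak 3.

3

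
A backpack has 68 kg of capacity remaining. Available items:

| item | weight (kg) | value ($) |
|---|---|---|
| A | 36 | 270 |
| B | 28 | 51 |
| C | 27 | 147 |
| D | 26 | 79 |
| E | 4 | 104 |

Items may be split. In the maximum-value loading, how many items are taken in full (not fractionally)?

3

Greedy by value/weight ratio, highest first.
Ratios (sorted): E 26.00, A 7.50, C 5.44, D 3.04, B 1.82
take E (4 @ 104); take A (36 @ 270); take C (27 @ 147); take 1/26 of D → 3.04. Capacity used 68/68.
3 item(s) taken whole; one partial (take 1/26 of D).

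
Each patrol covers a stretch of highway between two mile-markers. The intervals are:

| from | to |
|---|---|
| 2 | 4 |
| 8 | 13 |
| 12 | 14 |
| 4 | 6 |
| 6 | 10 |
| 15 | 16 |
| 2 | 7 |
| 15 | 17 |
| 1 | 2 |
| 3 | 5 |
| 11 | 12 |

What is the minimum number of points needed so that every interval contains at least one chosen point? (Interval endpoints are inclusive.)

5

By right end: [1,2]  [2,4]  [3,5]  [4,6]  [2,7]  [6,10]  [11,12]  [8,13]  [12,14]  [15,16]  [15,17]
[1,2] uncovered → point at 2; [3,5] uncovered → point at 5; [6,10] uncovered → point at 10; [11,12] uncovered → point at 12; [15,16] uncovered → point at 16.
Points: 2, 5, 10, 12, 16 (5 total).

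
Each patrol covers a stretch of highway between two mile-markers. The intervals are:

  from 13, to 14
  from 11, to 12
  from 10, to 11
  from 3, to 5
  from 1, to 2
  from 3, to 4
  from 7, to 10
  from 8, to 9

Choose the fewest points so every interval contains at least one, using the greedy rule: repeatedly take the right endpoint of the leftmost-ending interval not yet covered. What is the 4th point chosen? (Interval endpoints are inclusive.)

11

Sorted: [1,2] [3,4] [3,5] [8,9] [7,10] [10,11] [11,12] [13,14]
{[1,2]} hit by 2; {[3,4],[3,5]} hit by 4; {[8,9],[7,10]} hit by 9; {[10,11],[11,12]} hit by 11; {[13,14]} hit by 14.
Points: 2, 4, 9, 11, 14 (5 total).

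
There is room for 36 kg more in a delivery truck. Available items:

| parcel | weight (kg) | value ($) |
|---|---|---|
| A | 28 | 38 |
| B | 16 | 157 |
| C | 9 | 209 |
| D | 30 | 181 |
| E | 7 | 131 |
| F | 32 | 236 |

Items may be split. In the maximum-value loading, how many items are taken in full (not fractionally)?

3

Order: C (209/9=23.22) > E (131/7=18.71) > B (157/16=9.81) > F (236/32=7.38) > D (181/30=6.03) > A (38/28=1.36)
Fill: take C (9 @ 209) → take E (7 @ 131) → take B (16 @ 157) → take 4/32 of F → 29.50; 36/36 used.
3 item(s) taken whole; one partial (take 4/32 of F).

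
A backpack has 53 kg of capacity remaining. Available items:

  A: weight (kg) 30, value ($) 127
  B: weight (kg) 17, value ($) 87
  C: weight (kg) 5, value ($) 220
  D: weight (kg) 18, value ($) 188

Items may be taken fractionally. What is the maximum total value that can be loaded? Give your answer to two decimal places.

550.03

Greedy by value/weight ratio, highest first.
Ratios (sorted): C 44.00, D 10.44, B 5.12, A 4.23
take C (5 @ 220); take D (18 @ 188); take B (17 @ 87); take 13/30 of A → 55.03. Capacity used 53/53.
Total value = 550.03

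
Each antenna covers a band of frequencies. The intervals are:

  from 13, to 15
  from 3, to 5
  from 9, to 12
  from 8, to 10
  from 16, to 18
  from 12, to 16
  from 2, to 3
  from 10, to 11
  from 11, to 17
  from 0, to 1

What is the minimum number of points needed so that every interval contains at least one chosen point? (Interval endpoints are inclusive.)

5

By right end: [0,1]  [2,3]  [3,5]  [8,10]  [10,11]  [9,12]  [13,15]  [12,16]  [11,17]  [16,18]
[0,1] uncovered → point at 1; [2,3] uncovered → point at 3; [8,10] uncovered → point at 10; [13,15] uncovered → point at 15; [16,18] uncovered → point at 18.
Points: 1, 3, 10, 15, 18 (5 total).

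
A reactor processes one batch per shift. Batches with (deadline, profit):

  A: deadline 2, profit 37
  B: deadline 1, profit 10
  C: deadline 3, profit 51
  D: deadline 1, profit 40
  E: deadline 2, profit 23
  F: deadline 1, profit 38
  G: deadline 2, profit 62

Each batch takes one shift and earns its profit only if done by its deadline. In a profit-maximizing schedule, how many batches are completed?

Take jobs in profit order; each goes to the latest open slot no later than its deadline.
By profit: G(d2,62), C(d3,51), D(d1,40), F(d1,38), A(d2,37), E(d2,23), B(d1,10)
G→slot 2; C→slot 3; D→slot 1; F skipped; A skipped; E skipped; B skipped.
3 of 7 scheduled.

3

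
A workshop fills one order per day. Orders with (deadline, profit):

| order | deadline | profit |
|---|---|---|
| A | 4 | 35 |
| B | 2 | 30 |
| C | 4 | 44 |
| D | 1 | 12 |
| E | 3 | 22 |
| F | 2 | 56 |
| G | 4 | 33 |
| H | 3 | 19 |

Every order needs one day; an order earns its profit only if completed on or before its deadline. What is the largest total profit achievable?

Profit order: F=56 C=44 A=35 G=33 B=30 E=22 H=19 D=12
Assign: F→slot 2, C→slot 4, A→slot 3, G→slot 1, B skipped, E skipped, H skipped, D skipped.
Slots: [1:G] [2:F] [3:A] [4:C]
Profit = 33 + 56 + 35 + 44 = 168

168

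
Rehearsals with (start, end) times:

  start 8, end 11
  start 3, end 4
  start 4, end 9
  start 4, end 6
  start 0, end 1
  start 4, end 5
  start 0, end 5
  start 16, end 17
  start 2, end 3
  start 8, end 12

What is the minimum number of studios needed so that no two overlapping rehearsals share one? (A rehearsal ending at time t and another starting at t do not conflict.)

4

The answer is the maximum number of intervals overlapping at any instant.
starts: [0, 0, 2, 3, 4, 4, 4, 8, 8, 16]
ends:   [1, 3, 4, 5, 5, 6, 9, 11, 12, 17]
s0→1 s0→2 e1→1 s2→2 e3→1 s3→2 e4→1 s4→2 s4→3 s4→4  — peak 4.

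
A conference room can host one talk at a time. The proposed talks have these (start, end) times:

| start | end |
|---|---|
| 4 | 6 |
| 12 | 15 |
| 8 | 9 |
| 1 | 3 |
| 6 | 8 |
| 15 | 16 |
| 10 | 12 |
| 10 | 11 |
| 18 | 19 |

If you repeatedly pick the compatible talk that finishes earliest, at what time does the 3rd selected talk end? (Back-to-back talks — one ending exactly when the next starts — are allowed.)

8

Order by finish time; keep every interval that doesn't clash with the previous kept one.
By end time: (1,3), (4,6), (6,8), (8,9), (10,11), (10,12), (12,15), (15,16), (18,19).
Pick (1,3); next start ≥ 3 → (4,6); next start ≥ 6 → (6,8); next start ≥ 8 → (8,9); next start ≥ 9 → (10,11); next start ≥ 11 → (12,15); next start ≥ 15 → (15,16); next start ≥ 16 → (18,19).
Selected: (1,3) (4,6) (6,8) (8,9) (10,11) (12,15) (15,16) (18,19)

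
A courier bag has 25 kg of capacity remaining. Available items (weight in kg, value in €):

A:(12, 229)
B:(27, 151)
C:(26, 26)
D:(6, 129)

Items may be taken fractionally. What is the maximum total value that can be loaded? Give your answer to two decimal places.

Order: D (129/6=21.50) > A (229/12=19.08) > B (151/27=5.59) > C (26/26=1.00)
Fill: take D (6 @ 129) → take A (12 @ 229) → take 7/27 of B → 39.15; 25/25 used.
Total value = 397.15

397.15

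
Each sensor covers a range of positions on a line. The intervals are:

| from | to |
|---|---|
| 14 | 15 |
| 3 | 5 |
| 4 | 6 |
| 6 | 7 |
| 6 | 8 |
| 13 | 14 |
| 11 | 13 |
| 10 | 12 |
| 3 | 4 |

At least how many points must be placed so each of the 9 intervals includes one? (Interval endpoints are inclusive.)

4

Process intervals by earliest right end; each time one isn't hit yet, stab at its right endpoint.
Sorted: [3,4] [3,5] [4,6] [6,7] [6,8] [10,12] [11,13] [13,14] [14,15]
{[3,4],[3,5],[4,6]} hit by 4; {[6,7],[6,8]} hit by 7; {[10,12],[11,13]} hit by 12; {[13,14],[14,15]} hit by 14.
Points: 4, 7, 12, 14 (4 total).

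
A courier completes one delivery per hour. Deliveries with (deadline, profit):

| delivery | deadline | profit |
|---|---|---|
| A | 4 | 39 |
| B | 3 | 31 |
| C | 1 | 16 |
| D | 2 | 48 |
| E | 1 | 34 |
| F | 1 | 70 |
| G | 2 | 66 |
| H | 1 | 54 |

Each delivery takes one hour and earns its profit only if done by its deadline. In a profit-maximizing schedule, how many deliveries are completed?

By profit: F(d1,70), G(d2,66), H(d1,54), D(d2,48), A(d4,39), E(d1,34), B(d3,31), C(d1,16)
F→slot 1; G→slot 2; H skipped; D skipped; A→slot 4; E skipped; B→slot 3; C skipped.
4 of 8 scheduled.

4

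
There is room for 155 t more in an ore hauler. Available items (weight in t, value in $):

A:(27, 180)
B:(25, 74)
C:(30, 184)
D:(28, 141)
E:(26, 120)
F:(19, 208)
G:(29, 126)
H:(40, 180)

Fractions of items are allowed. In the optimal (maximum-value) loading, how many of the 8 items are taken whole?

Order: F (208/19=10.95) > A (180/27=6.67) > C (184/30=6.13) > D (141/28=5.04) > E (120/26=4.62) > H (180/40=4.50) > G (126/29=4.34) > B (74/25=2.96)
Fill: take F (19 @ 208) → take A (27 @ 180) → take C (30 @ 184) → take D (28 @ 141) → take E (26 @ 120) → take 25/40 of H → 112.50; 155/155 used.
5 item(s) taken whole; one partial (take 25/40 of H).

5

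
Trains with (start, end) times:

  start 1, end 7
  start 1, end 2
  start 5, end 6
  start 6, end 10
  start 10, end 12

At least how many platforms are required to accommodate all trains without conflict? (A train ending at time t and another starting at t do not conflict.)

The answer is the maximum number of intervals overlapping at any instant.
starts: [1, 1, 5, 6, 10]
ends:   [2, 6, 7, 10, 12]
s1→1 s1→2  — peak 2.

2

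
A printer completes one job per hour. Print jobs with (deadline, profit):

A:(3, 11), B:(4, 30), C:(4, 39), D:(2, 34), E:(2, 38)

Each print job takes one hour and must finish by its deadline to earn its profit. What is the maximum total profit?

By profit: C(d4,39), E(d2,38), D(d2,34), B(d4,30), A(d3,11)
C→slot 4; E→slot 2; D→slot 1; B→slot 3; A skipped.
Profit = 34 + 38 + 30 + 39 = 141

141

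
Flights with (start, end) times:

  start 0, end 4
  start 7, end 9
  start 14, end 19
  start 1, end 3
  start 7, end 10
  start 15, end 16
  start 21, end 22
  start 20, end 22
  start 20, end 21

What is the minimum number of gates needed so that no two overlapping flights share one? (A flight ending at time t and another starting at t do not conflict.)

2

The answer is the maximum number of intervals overlapping at any instant.
starts: [0, 1, 7, 7, 14, 15, 20, 20, 21]
ends:   [3, 4, 9, 10, 16, 19, 21, 22, 22]
s0→1 s1→2  — peak 2.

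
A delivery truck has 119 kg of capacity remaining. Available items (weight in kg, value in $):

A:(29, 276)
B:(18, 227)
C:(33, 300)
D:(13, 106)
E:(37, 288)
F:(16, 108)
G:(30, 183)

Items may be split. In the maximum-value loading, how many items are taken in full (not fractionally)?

4

Order: B (227/18=12.61) > A (276/29=9.52) > C (300/33=9.09) > D (106/13=8.15) > E (288/37=7.78) > F (108/16=6.75) > G (183/30=6.10)
Fill: take B (18 @ 227) → take A (29 @ 276) → take C (33 @ 300) → take D (13 @ 106) → take 26/37 of E → 202.38; 119/119 used.
4 item(s) taken whole; one partial (take 26/37 of E).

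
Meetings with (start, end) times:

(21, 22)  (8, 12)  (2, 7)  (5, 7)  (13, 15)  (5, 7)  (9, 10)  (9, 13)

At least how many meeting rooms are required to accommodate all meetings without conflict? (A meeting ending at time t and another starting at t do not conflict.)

3

Events (time:±→running): 2:+→1 5:+→2 5:+→3 … peak 3.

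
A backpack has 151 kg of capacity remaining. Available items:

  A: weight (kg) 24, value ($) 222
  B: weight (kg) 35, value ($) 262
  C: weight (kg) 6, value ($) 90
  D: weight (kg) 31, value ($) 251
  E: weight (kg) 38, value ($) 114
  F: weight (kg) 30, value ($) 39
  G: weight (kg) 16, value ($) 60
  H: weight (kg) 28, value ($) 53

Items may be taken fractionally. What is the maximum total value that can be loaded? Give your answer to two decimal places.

Sort by value per unit weight and fill in that order.
Order: C (90/6=15.00) > A (222/24=9.25) > D (251/31=8.10) > B (262/35=7.49) > G (60/16=3.75) > E (114/38=3.00) > H (53/28=1.89) > F (39/30=1.30)
Fill: take C (6 @ 90) → take A (24 @ 222) → take D (31 @ 251) → take B (35 @ 262) → take G (16 @ 60) → take E (38 @ 114) → take 1/28 of H → 1.89; 151/151 used.
Total value = 1000.89

1000.89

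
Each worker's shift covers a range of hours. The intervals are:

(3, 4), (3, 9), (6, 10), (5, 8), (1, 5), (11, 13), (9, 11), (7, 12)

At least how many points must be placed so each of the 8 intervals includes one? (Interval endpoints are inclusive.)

3

By right end: [3,4]  [1,5]  [5,8]  [3,9]  [6,10]  [9,11]  [7,12]  [11,13]
[3,4] uncovered → point at 4; [5,8] uncovered → point at 8; [9,11] uncovered → point at 11.
Points: 4, 8, 11 (3 total).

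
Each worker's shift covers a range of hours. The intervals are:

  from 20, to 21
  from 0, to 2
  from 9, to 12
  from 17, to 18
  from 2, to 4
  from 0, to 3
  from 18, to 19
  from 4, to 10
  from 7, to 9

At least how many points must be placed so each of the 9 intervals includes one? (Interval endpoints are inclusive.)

4

By right end: [0,2]  [0,3]  [2,4]  [7,9]  [4,10]  [9,12]  [17,18]  [18,19]  [20,21]
[0,2] uncovered → point at 2; [7,9] uncovered → point at 9; [17,18] uncovered → point at 18; [20,21] uncovered → point at 21.
Points: 2, 9, 18, 21 (4 total).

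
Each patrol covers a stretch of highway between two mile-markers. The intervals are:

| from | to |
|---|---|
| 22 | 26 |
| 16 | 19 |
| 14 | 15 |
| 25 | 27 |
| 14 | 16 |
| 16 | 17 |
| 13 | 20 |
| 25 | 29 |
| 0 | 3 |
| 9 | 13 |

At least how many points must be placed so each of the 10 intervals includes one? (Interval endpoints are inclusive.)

5

Sorted: [0,3] [9,13] [14,15] [14,16] [16,17] [16,19] [13,20] [22,26] [25,27] [25,29]
{[0,3]} hit by 3; {[9,13]} hit by 13; {[14,15],[14,16]} hit by 15; {[16,17],[16,19],[13,20]} hit by 17; {[22,26],[25,27],[25,29]} hit by 26.
Points: 3, 13, 15, 17, 26 (5 total).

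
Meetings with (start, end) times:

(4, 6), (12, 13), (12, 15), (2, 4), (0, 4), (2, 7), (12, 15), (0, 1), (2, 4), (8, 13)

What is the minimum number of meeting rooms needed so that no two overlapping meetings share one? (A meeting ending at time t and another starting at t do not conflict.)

Events (time:±→running): 0:+→1 0:+→2 1:-→1 2:+→2 2:+→3 2:+→4 … peak 4.

4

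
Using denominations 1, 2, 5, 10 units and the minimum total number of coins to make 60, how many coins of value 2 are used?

Greedy: take as many of the largest coin as possible, then repeat with the remainder.
60 − 6×10→0
Count of 2: 0

0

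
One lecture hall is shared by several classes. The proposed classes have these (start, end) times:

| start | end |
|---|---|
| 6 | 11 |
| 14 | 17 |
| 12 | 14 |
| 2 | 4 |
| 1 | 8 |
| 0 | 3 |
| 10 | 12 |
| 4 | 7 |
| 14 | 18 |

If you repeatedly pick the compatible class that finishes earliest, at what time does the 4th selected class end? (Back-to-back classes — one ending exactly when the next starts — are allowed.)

By end time: (0,3), (2,4), (4,7), (1,8), (6,11), (10,12), (12,14), (14,17), (14,18).
Pick (0,3); next start ≥ 3 → (4,7); next start ≥ 7 → (10,12); next start ≥ 12 → (12,14); next start ≥ 14 → (14,17).
Selected: (0,3) (4,7) (10,12) (12,14) (14,17)

14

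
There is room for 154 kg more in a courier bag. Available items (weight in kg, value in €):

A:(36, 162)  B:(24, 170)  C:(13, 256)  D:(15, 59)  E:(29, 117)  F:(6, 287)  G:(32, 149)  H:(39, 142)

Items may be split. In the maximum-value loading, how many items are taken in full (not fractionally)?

Greedy by value/weight ratio, highest first.
Ratios (sorted): F 47.83, C 19.69, B 7.08, G 4.66, A 4.50, E 4.03, D 3.93, H 3.64
take F (6 @ 287); take C (13 @ 256); take B (24 @ 170); take G (32 @ 149); take A (36 @ 162); take E (29 @ 117); take 14/15 of D → 55.07. Capacity used 154/154.
6 item(s) taken whole; one partial (take 14/15 of D).

6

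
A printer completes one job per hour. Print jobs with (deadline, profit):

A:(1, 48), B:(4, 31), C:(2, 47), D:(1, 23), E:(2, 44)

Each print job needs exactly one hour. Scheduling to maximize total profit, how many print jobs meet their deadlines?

Profit order: A=48 C=47 E=44 B=31 D=23
Assign: A→slot 1, C→slot 2, E skipped, B→slot 4, D skipped.
Slots: [1:A] [2:C] [4:B]
3 of 5 scheduled.

3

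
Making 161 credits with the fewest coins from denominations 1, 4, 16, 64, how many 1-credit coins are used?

1

161 = 2×64 + 2×16 + 1×1
Count of 1: 1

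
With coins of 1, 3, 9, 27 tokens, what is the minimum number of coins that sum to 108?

108 − 4×27→0
Total coins = 4 = 4

4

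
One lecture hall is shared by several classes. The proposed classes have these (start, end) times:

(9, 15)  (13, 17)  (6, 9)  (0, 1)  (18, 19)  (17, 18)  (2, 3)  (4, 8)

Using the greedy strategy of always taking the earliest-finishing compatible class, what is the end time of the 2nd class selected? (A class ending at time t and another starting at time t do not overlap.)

3

Order by finish time; keep every interval that doesn't clash with the previous kept one.
By end time: (0,1), (2,3), (4,8), (6,9), (9,15), (13,17), (17,18), (18,19).
Pick (0,1); next start ≥ 1 → (2,3); next start ≥ 3 → (4,8); next start ≥ 8 → (9,15); next start ≥ 15 → (17,18); next start ≥ 18 → (18,19).
Selected: (0,1) (2,3) (4,8) (9,15) (17,18) (18,19)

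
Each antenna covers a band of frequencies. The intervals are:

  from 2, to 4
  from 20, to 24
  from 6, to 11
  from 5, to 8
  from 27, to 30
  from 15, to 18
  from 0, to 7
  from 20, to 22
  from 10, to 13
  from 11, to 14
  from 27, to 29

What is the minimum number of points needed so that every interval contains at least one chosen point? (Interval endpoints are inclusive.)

6

By right end: [2,4]  [0,7]  [5,8]  [6,11]  [10,13]  [11,14]  [15,18]  [20,22]  [20,24]  [27,29]  [27,30]
[2,4] uncovered → point at 4; [5,8] uncovered → point at 8; [10,13] uncovered → point at 13; [15,18] uncovered → point at 18; [20,22] uncovered → point at 22; [27,29] uncovered → point at 29.
Points: 4, 8, 13, 18, 22, 29 (6 total).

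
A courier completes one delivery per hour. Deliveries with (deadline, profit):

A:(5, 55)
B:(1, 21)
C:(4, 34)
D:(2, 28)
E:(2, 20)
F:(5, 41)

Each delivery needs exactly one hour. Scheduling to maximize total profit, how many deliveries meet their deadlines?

Profit order: A=55 F=41 C=34 D=28 B=21 E=20
Assign: A→slot 5, F→slot 4, C→slot 3, D→slot 2, B→slot 1, E skipped.
Slots: [1:B] [2:D] [3:C] [4:F] [5:A]
5 of 6 scheduled.

5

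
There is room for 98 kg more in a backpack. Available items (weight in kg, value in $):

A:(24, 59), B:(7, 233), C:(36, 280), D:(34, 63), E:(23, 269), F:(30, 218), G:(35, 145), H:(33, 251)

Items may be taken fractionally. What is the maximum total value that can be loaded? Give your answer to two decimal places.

Greedy by value/weight ratio, highest first.
Ratios (sorted): B 33.29, E 11.70, C 7.78, H 7.61, F 7.27, G 4.14, A 2.46, D 1.85
take B (7 @ 233); take E (23 @ 269); take C (36 @ 280); take 32/33 of H → 243.39. Capacity used 98/98.
Total value = 1025.39

1025.39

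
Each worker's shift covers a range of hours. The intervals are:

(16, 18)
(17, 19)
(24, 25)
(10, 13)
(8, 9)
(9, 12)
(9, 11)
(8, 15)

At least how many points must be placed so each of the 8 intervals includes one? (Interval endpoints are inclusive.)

Process intervals by earliest right end; each time one isn't hit yet, stab at its right endpoint.
Sorted: [8,9] [9,11] [9,12] [10,13] [8,15] [16,18] [17,19] [24,25]
{[8,9],[9,11],[9,12]} hit by 9; {[10,13],[8,15]} hit by 13; {[16,18],[17,19]} hit by 18; {[24,25]} hit by 25.
Points: 9, 13, 18, 25 (4 total).

4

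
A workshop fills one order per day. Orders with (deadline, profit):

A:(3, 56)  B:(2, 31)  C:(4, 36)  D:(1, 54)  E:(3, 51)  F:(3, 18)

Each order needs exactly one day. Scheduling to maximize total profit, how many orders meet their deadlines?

Take jobs in profit order; each goes to the latest open slot no later than its deadline.
By profit: A(d3,56), D(d1,54), E(d3,51), C(d4,36), B(d2,31), F(d3,18)
A→slot 3; D→slot 1; E→slot 2; C→slot 4; B skipped; F skipped.
4 of 6 scheduled.

4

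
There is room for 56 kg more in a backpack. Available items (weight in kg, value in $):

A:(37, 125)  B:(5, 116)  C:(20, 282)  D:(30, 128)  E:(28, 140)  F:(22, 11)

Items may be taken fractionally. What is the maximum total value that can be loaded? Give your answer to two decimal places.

Sort by value per unit weight and fill in that order.
Ratios (sorted): B 23.20, C 14.10, E 5.00, D 4.27, A 3.38, F 0.50
take B (5 @ 116); take C (20 @ 282); take E (28 @ 140); take 3/30 of D → 12.80. Capacity used 56/56.
Total value = 550.80

550.80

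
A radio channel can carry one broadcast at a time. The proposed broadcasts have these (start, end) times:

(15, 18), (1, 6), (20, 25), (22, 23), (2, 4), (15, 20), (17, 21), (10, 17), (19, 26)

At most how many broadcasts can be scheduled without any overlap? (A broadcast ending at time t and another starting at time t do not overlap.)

4

Sort by end time and greedily take each interval whose start is ≥ the last chosen end.
Sorted by end: (2,4)  (1,6)  (10,17)  (15,18)  (15,20)  (17,21)  (22,23)  (20,25)  (19,26)
take (2,4); skip (1,6); take (10,17); take (17,21); take (22,23).
Selected 4 broadcasts.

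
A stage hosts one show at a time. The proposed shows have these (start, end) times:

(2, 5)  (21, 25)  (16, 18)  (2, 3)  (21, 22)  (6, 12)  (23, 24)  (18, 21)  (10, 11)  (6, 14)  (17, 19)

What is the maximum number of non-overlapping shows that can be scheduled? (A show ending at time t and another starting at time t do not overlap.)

Sorted by end: (2,3)  (2,5)  (10,11)  (6,12)  (6,14)  (16,18)  (17,19)  (18,21)  (21,22)  (23,24)  (21,25)
take (2,3); take (10,11); skip (6,12); skip (6,14); take (16,18); skip (17,19); take (18,21); take (21,22); take (23,24).
Selected 6 shows.

6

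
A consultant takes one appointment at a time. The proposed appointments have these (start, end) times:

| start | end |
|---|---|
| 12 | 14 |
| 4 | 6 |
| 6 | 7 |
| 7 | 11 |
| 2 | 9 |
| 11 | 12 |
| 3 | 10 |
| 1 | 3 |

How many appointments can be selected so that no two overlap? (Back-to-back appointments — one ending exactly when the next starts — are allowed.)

6

Greedy by earliest finish: after sorting by end time, pick each interval compatible with the last pick.
By end time: (1,3), (4,6), (6,7), (2,9), (3,10), (7,11), (11,12), (12,14).
Pick (1,3); next start ≥ 3 → (4,6); next start ≥ 6 → (6,7); next start ≥ 7 → (7,11); next start ≥ 11 → (11,12); next start ≥ 12 → (12,14).
Selected 6 appointments.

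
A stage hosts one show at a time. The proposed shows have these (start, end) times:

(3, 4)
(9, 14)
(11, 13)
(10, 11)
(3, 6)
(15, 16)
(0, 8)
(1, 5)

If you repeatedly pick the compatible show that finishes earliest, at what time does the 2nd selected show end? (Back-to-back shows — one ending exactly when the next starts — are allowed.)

Sorted by end: (3,4)  (1,5)  (3,6)  (0,8)  (10,11)  (11,13)  (9,14)  (15,16)
take (3,4); take (10,11); take (11,13); take (15,16).
Selected: (3,4) (10,11) (11,13) (15,16)

11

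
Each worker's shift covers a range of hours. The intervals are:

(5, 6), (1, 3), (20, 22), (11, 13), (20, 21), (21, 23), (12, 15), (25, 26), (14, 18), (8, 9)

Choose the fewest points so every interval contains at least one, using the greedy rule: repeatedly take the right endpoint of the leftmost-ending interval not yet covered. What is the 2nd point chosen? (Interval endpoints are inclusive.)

6

By right end: [1,3]  [5,6]  [8,9]  [11,13]  [12,15]  [14,18]  [20,21]  [20,22]  [21,23]  [25,26]
[1,3] uncovered → point at 3; [5,6] uncovered → point at 6; [8,9] uncovered → point at 9; [11,13] uncovered → point at 13; [14,18] uncovered → point at 18; [20,21] uncovered → point at 21; [25,26] uncovered → point at 26.
Points: 3, 6, 9, 13, 18, 21, 26 (7 total).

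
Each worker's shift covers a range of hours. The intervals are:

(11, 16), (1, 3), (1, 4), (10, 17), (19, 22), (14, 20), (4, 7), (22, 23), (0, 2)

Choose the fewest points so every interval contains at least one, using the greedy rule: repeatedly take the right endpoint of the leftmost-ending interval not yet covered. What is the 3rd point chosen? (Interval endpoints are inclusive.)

By right end: [0,2]  [1,3]  [1,4]  [4,7]  [11,16]  [10,17]  [14,20]  [19,22]  [22,23]
[0,2] uncovered → point at 2; [4,7] uncovered → point at 7; [11,16] uncovered → point at 16; [19,22] uncovered → point at 22.
Points: 2, 7, 16, 22 (4 total).

16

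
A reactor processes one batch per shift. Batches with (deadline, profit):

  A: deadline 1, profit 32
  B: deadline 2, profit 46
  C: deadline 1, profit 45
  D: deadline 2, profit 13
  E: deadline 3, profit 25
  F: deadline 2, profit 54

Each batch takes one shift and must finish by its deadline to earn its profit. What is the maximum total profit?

Sort by profit descending; place each in the latest free slot ≤ its deadline.
Profit order: F=54 B=46 C=45 A=32 E=25 D=13
Assign: F→slot 2, B→slot 1, C skipped, A skipped, E→slot 3, D skipped.
Slots: [1:B] [2:F] [3:E]
Profit = 46 + 54 + 25 = 125

125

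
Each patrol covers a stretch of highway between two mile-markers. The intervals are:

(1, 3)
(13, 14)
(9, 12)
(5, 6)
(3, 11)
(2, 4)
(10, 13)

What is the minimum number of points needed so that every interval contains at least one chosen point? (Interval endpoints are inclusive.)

Sort by right endpoint; whenever an interval is uncovered, place a point at its right end.
By right end: [1,3]  [2,4]  [5,6]  [3,11]  [9,12]  [10,13]  [13,14]
[1,3] uncovered → point at 3; [5,6] uncovered → point at 6; [9,12] uncovered → point at 12; [13,14] uncovered → point at 14.
Points: 3, 6, 12, 14 (4 total).

4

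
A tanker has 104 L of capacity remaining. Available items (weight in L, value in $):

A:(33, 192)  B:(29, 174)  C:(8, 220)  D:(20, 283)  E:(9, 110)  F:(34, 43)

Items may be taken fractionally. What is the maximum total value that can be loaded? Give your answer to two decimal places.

Sort by value per unit weight and fill in that order.
Ratios (sorted): C 27.50, D 14.15, E 12.22, B 6.00, A 5.82, F 1.26
take C (8 @ 220); take D (20 @ 283); take E (9 @ 110); take B (29 @ 174); take A (33 @ 192); take 5/34 of F → 6.32. Capacity used 104/104.
Total value = 985.32

985.32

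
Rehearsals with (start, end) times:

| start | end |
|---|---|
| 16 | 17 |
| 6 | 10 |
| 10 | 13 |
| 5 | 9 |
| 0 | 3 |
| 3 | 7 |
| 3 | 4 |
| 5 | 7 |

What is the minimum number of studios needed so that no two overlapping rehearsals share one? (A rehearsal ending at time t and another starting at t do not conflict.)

4

starts: [0, 3, 3, 5, 5, 6, 10, 16]
ends:   [3, 4, 7, 7, 9, 10, 13, 17]
s0→1 e3→0 s3→1 s3→2 e4→1 s5→2 s5→3 s6→4  — peak 4.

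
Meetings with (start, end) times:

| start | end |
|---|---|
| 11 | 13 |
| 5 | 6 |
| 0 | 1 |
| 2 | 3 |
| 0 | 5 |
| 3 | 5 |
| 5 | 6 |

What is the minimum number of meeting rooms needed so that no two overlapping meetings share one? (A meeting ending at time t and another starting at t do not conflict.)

Events (time:±→running): 0:+→1 0:+→2 … peak 2.

2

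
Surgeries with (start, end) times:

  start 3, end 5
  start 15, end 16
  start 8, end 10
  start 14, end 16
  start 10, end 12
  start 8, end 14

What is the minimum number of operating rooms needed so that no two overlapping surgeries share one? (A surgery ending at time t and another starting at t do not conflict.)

Count concurrent intervals with a sweep; the peak is the room count.
Events (time:±→running): 3:+→1 5:-→0 8:+→1 8:+→2 … peak 2.

2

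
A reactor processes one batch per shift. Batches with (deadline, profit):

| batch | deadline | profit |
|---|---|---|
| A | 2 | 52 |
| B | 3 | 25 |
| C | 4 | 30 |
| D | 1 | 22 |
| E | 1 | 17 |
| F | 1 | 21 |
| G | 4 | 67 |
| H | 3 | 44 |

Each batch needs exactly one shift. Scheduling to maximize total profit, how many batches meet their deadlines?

4

By profit: G(d4,67), A(d2,52), H(d3,44), C(d4,30), B(d3,25), D(d1,22), F(d1,21), E(d1,17)
G→slot 4; A→slot 2; H→slot 3; C→slot 1; B skipped; D skipped; F skipped; E skipped.
4 of 8 scheduled.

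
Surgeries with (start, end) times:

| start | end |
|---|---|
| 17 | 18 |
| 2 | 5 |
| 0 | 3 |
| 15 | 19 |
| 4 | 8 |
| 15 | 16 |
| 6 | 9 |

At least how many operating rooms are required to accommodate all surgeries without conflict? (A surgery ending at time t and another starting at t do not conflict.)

The answer is the maximum number of intervals overlapping at any instant.
starts: [0, 2, 4, 6, 15, 15, 17]
ends:   [3, 5, 8, 9, 16, 18, 19]
s0→1 s2→2  — peak 2.

2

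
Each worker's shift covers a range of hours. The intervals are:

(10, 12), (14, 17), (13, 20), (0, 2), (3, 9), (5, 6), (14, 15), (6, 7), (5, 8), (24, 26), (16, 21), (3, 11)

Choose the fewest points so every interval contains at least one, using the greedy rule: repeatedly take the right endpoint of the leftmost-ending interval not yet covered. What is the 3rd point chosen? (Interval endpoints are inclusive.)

Process intervals by earliest right end; each time one isn't hit yet, stab at its right endpoint.
By right end: [0,2]  [5,6]  [6,7]  [5,8]  [3,9]  [3,11]  [10,12]  [14,15]  [14,17]  [13,20]  [16,21]  [24,26]
[0,2] uncovered → point at 2; [5,6] uncovered → point at 6; [10,12] uncovered → point at 12; [14,15] uncovered → point at 15; [16,21] uncovered → point at 21; [24,26] uncovered → point at 26.
Points: 2, 6, 12, 15, 21, 26 (6 total).

12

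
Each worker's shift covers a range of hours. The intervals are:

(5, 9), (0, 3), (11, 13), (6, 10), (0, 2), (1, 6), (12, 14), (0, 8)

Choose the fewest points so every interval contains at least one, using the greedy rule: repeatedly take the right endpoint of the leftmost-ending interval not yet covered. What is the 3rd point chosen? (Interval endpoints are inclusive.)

By right end: [0,2]  [0,3]  [1,6]  [0,8]  [5,9]  [6,10]  [11,13]  [12,14]
[0,2] uncovered → point at 2; [5,9] uncovered → point at 9; [11,13] uncovered → point at 13.
Points: 2, 9, 13 (3 total).

13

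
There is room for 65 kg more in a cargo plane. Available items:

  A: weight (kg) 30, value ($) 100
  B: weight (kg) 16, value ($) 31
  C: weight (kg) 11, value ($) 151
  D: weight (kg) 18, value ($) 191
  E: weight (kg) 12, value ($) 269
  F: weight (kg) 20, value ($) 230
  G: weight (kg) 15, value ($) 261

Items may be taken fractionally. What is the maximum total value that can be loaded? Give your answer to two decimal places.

Greedy by value/weight ratio, highest first.
Ratios (sorted): E 22.42, G 17.40, C 13.73, F 11.50, D 10.61, A 3.33, B 1.94
take E (12 @ 269); take G (15 @ 261); take C (11 @ 151); take F (20 @ 230); take 7/18 of D → 74.28. Capacity used 65/65.
Total value = 985.28

985.28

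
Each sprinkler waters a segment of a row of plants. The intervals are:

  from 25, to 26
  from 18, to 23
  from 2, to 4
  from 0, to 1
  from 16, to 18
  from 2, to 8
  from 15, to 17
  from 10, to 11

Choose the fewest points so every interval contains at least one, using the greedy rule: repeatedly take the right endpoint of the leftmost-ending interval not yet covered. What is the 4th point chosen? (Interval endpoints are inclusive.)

17

Sort by right endpoint; whenever an interval is uncovered, place a point at its right end.
Sorted: [0,1] [2,4] [2,8] [10,11] [15,17] [16,18] [18,23] [25,26]
{[0,1]} hit by 1; {[2,4],[2,8]} hit by 4; {[10,11]} hit by 11; {[15,17],[16,18]} hit by 17; {[18,23]} hit by 23; {[25,26]} hit by 26.
Points: 1, 4, 11, 17, 23, 26 (6 total).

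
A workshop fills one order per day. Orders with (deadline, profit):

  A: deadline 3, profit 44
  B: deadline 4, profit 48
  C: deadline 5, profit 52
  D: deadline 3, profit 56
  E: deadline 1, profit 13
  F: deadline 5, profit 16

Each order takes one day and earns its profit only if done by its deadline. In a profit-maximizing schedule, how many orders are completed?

5

Sort by profit descending; place each in the latest free slot ≤ its deadline.
By profit: D(d3,56), C(d5,52), B(d4,48), A(d3,44), F(d5,16), E(d1,13)
D→slot 3; C→slot 5; B→slot 4; A→slot 2; F→slot 1; E skipped.
5 of 6 scheduled.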